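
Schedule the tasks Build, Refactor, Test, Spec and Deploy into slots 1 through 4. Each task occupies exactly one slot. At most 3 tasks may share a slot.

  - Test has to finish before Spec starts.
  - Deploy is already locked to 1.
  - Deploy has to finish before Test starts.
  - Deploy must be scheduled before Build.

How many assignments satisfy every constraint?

Splitting on Build: it can be 2 (12), 3 (12), 4 (12). Listing each branch's schedules as (Refactor, Test, Spec, Deploy):
Build=2: (1,2,3,1) (1,2,4,1) (1,3,4,1) (2,2,3,1) (2,2,4,1) (2,3,4,1) (3,2,3,1) (3,2,4,1) (3,3,4,1) (4,2,3,1) (4,2,4,1) (4,3,4,1) — 12.
Build=3: (1,2,3,1) (1,2,4,1) (1,3,4,1) (2,2,3,1) (2,2,4,1) (2,3,4,1) (3,2,3,1) (3,2,4,1) (3,3,4,1) (4,2,3,1) (4,2,4,1) (4,3,4,1) — 12.
Build=4: (1,2,3,1) (1,2,4,1) (1,3,4,1) (2,2,3,1) (2,2,4,1) (2,3,4,1) (3,2,3,1) (3,2,4,1) (3,3,4,1) (4,2,3,1) (4,2,4,1) (4,3,4,1) — 12.
Summing: 12 + 12 + 12 = 36.

36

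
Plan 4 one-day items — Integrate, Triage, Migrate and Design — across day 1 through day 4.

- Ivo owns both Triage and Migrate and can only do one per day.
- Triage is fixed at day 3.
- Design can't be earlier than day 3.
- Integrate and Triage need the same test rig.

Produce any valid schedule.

Triage=day 3; Integrate=day 1; Design=day 3; Migrate=day 1

Checking: Triage(day 3) != Migrate(day 1); Integrate(day 1) != Triage(day 3); Triage=day 3 in [day 3,day 3]; Design=day 3 in [day 3,day 4].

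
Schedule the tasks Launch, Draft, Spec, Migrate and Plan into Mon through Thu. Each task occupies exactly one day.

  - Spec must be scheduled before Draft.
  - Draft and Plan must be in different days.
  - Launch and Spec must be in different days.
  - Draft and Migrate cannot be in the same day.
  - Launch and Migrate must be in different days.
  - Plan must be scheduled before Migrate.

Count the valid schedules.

Splitting on Launch: it can be Mon (9), Tue (9), Wed (10), Thu (12). Listing each branch's schedules as (Draft, Spec, Migrate, Plan):
Launch=Mon: (Wed,Tue,Tue,Mon) (Wed,Tue,Thu,Mon) (Wed,Tue,Thu,Tue) (Thu,Tue,Tue,Mon) (Thu,Tue,Wed,Mon) (Thu,Tue,Wed,Tue) (Thu,Wed,Tue,Mon) (Thu,Wed,Wed,Mon) (Thu,Wed,Wed,Tue) — 9.
Launch=Tue: (Tue,Mon,Wed,Mon) (Tue,Mon,Thu,Mon) (Tue,Mon,Thu,Wed) (Wed,Mon,Thu,Mon) (Wed,Mon,Thu,Tue) (Thu,Mon,Wed,Mon) (Thu,Mon,Wed,Tue) (Thu,Wed,Wed,Mon) (Thu,Wed,Wed,Tue) — 9.
Launch=Wed: (Tue,Mon,Thu,Mon) (Tue,Mon,Thu,Wed) (Wed,Mon,Tue,Mon) (Wed,Mon,Thu,Mon) (Wed,Mon,Thu,Tue) (Wed,Tue,Tue,Mon) (Wed,Tue,Thu,Mon) (Wed,Tue,Thu,Tue) (Thu,Mon,Tue,Mon) (Thu,Tue,Tue,Mon) — 10.
Launch=Thu: (Tue,Mon,Wed,Mon) (Wed,Mon,Tue,Mon) (Wed,Tue,Tue,Mon) (Thu,Mon,Tue,Mon) (Thu,Mon,Wed,Mon) (Thu,Mon,Wed,Tue) (Thu,Tue,Tue,Mon) (Thu,Tue,Wed,Mon) (Thu,Tue,Wed,Tue) (Thu,Wed,Tue,Mon) (Thu,Wed,Wed,Mon) (Thu,Wed,Wed,Tue) — 12.
Summing: 9 + 9 + 10 + 12 = 40.

40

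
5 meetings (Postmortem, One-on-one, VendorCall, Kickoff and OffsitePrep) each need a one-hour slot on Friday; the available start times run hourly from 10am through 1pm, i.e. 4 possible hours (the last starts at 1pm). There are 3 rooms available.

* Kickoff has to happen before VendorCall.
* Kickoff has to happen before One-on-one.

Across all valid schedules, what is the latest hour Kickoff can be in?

Downstream work caps Kickoff at 12pm.
Kickoff at 12pm is achievable: Postmortem=10am; Kickoff=12pm; VendorCall=1pm; OffsitePrep=10am; One-on-one=1pm.

12pm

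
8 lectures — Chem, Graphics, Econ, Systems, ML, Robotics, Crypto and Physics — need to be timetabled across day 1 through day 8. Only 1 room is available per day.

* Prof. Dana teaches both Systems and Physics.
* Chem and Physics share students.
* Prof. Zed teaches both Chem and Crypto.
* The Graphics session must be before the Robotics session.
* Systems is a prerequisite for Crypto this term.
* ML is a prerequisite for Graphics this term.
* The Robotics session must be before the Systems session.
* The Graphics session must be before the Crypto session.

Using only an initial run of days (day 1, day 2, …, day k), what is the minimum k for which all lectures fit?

The precedence chain requires at least 5 distinct days.
With at most 1 per day and 8 lectures, at least 8 days are needed.
8 works (last occupied day: day 8): for example Robotics in day 3; ML in day 1; Systems in day 4; Crypto in day 5; Physics in day 8; Chem in day 6; Econ in day 7; Graphics in day 2.

8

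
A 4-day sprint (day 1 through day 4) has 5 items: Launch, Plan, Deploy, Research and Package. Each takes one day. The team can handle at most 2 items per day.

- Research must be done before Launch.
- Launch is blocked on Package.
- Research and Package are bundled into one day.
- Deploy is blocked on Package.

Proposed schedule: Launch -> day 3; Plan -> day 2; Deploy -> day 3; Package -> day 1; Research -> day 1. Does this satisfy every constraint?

Yes

Launch is blocked on Package — holds.
Research and Package are bundled into one day — holds.
The team can handle at most 2 items per day — holds.
Research must be done before Launch — holds.
Deploy is blocked on Package — holds.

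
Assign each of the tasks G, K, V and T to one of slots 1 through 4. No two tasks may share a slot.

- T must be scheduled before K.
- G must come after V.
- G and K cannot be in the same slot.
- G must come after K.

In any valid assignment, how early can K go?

Precedence pushes K to at least 2; downstream work caps K at 3.
K at 2 is achievable: K in 2, V in 3, T in 1, G in 4.

2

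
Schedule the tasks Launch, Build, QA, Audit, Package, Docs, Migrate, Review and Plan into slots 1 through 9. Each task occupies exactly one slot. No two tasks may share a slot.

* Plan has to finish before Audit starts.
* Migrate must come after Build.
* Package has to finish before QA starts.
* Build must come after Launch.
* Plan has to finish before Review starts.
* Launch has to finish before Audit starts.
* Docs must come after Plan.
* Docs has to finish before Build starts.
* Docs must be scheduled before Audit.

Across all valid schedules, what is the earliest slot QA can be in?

Precedence pushes QA to at least 2.
QA at 2 is achievable: QA -> 2; Docs -> 4; Package -> 1; Build -> 6; Migrate -> 8; Review -> 9; Audit -> 7; Plan -> 3; Launch -> 5.

2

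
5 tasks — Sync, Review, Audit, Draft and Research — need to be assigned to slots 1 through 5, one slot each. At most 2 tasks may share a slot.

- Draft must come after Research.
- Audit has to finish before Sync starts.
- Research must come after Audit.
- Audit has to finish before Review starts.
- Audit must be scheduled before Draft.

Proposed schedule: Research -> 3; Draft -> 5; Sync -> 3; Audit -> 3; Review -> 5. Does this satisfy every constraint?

At most 2 tasks may share a slot — violated.
Audit has to finish before Review starts — holds.
Audit must be scheduled before Draft — holds.
Audit has to finish before Sync starts — violated.
Research must come after Audit — violated.
Draft must come after Research — holds.

No. At most 2 tasks may share a slot is not satisfied.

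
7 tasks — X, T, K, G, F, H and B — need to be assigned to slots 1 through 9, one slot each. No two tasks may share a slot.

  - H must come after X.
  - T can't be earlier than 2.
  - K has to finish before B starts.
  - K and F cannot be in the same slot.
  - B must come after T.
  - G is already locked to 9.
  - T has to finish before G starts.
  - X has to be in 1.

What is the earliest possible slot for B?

Precedence pushes B to at least 3.
B at 4 is achievable: K in 3; T in 2; F in 6; G in 9; H in 5; X in 1; B in 4.
Nothing earlier works — the conflict and capacity constraints rule out every slot before 4.

4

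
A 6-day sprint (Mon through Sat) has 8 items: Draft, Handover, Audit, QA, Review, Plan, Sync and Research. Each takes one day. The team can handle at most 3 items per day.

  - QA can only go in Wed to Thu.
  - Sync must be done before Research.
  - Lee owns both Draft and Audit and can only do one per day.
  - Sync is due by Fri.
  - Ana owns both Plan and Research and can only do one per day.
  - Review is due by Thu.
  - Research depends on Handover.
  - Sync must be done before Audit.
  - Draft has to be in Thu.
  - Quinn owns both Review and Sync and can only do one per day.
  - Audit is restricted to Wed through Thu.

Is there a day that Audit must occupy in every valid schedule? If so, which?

Wed

Audit's window is Wed–Thu.
Draft is fixed at Thu, and Audit can't share a day with Draft.
So Audit must be Wed.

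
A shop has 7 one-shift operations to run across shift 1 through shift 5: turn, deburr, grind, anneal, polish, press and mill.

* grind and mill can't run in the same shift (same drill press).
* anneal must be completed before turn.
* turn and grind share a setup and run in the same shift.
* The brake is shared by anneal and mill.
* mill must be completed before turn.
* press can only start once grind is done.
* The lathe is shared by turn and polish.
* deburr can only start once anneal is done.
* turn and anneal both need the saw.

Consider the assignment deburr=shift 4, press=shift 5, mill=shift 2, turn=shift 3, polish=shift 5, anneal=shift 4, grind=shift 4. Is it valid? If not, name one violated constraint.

deburr can only start once anneal is done — violated.
grind and mill can't run in the same shift (same drill press) — holds.
anneal must be completed before turn — violated.
The lathe is shared by turn and polish — holds.
mill must be completed before turn — holds.
The brake is shared by anneal and mill — holds.
press can only start once grind is done — holds.
turn and anneal both need the saw — holds.
turn and grind share a setup and run in the same shift — violated.

No — it violates: anneal must be completed before turn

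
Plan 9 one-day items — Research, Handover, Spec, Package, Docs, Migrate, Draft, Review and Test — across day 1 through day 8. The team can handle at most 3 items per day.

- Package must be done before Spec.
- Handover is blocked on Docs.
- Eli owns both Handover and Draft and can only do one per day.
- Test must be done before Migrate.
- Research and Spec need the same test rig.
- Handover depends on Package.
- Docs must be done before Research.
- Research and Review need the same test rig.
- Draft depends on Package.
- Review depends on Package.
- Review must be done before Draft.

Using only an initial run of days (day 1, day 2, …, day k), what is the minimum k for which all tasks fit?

3

The precedence chain requires at least 3 distinct days.
With at most 3 per day and 9 tasks, at least 3 days are needed.
3 works (last occupied day: day 3): for example Handover -> day 2; Migrate -> day 3; Spec -> day 2; Package -> day 1; Test -> day 1; Research -> day 3; Draft -> day 3; Review -> day 2; Docs -> day 1.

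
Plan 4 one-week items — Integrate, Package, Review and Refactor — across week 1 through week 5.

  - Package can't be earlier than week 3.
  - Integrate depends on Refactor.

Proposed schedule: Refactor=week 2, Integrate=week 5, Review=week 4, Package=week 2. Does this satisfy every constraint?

No. Package can't be earlier than week 3 is not satisfied.

Integrate depends on Refactor — holds.
Package can't be earlier than week 3 — violated.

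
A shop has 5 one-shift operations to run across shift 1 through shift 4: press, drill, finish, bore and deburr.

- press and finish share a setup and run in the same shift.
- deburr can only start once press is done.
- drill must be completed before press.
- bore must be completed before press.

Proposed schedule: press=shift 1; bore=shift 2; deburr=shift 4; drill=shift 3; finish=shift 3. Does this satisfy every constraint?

drill must be completed before press — violated.
deburr can only start once press is done — holds.
press and finish share a setup and run in the same shift — violated.
bore must be completed before press — violated.

No — it violates: drill must be completed before press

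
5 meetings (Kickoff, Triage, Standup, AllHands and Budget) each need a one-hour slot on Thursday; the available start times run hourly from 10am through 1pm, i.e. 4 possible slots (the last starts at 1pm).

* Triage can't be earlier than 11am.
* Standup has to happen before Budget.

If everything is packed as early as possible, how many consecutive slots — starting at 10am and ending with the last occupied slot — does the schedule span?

2

The precedence chain requires at least 2 distinct slots.
2 works (last occupied slot: 11am): for example Triage=11am, AllHands=10am, Kickoff=10am, Standup=10am, Budget=11am.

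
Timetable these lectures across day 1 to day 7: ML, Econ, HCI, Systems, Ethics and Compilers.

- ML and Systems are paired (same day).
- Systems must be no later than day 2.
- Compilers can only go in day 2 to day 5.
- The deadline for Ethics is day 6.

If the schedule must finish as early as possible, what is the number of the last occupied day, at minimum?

Compilers can't be placed before day 2, so the schedule must run through at least day 2.
2 works (last occupied day: day 2): for example Compilers -> day 2, Systems -> day 1, HCI -> day 1, ML -> day 1, Econ -> day 1, Ethics -> day 1.

day 2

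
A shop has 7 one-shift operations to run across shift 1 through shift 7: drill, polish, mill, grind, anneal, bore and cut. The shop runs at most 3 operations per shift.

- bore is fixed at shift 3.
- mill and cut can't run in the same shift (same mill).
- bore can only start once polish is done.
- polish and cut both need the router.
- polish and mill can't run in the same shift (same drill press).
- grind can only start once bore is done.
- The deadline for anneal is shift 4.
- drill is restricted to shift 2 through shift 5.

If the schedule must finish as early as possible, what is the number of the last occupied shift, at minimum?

The precedence chain requires at least 3 distinct shifts.
With at most 3 per shift and 7 operations, at least 3 shifts are needed.
Propagating the time windows through the other constraints, grind can't land before shift 4, so the schedule must run through at least shift 4.
4 works (last occupied shift: shift 4): for example polish=shift 1; cut=shift 3; drill=shift 2; bore=shift 3; anneal=shift 1; grind=shift 4; mill=shift 2.

shift 4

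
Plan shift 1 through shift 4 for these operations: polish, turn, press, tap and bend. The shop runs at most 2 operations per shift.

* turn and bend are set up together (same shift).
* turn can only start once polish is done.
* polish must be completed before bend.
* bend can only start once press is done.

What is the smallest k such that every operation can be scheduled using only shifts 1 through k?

3 shifts

The precedence chain requires at least 2 distinct shifts.
With at most 2 per shift and 5 operations, at least 3 shifts are needed.
3 works (last occupied shift: shift 3): for example press in shift 1, tap in shift 3, polish in shift 1, bend in shift 2, turn in shift 2.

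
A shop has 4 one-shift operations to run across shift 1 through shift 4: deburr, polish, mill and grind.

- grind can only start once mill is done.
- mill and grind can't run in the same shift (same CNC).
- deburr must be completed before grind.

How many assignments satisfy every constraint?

56

Splitting on deburr: it can be shift 1 (24), shift 2 (20), shift 3 (12). Listing each branch's schedules as (polish, mill, grind) by shift number:
deburr=shift 1: (1,1,2) (1,1,3) (1,1,4) (1,2,3) (1,2,4) (1,3,4) (2,1,2) (2,1,3) (2,1,4) (2,2,3) (2,2,4) (2,3,4) (3,1,2) (3,1,3) (3,1,4) (3,2,3) (3,2,4) (3,3,4) (4,1,2) (4,1,3) (4,1,4) (4,2,3) (4,2,4) (4,3,4) — 24.
deburr=shift 2: (1,1,3) (1,1,4) (1,2,3) (1,2,4) (1,3,4) (2,1,3) (2,1,4) (2,2,3) (2,2,4) (2,3,4) (3,1,3) (3,1,4) (3,2,3) (3,2,4) (3,3,4) (4,1,3) (4,1,4) (4,2,3) (4,2,4) (4,3,4) — 20.
deburr=shift 3: (1,1,4) (1,2,4) (1,3,4) (2,1,4) (2,2,4) (2,3,4) (3,1,4) (3,2,4) (3,3,4) (4,1,4) (4,2,4) (4,3,4) — 12.
Summing: 24 + 20 + 12 = 56.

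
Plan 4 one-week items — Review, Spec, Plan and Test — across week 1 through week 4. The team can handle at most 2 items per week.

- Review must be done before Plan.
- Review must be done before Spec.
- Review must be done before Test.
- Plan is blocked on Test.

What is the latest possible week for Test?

week 3

Precedence pushes Test to at least week 2; downstream work caps Test at week 3.
Test at week 3 is achievable: Test in week 3, Spec in week 2, Review in week 1, Plan in week 4.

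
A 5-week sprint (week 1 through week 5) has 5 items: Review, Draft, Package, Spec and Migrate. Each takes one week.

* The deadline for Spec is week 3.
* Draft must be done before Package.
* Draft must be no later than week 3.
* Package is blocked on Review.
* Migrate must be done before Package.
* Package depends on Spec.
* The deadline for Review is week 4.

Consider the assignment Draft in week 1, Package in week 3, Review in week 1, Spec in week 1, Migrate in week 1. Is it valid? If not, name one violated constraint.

Package depends on Spec — holds.
Migrate must be done before Package — holds.
Draft must be no later than week 3 — holds.
The deadline for Review is week 4 — holds.
Draft must be done before Package — holds.
Package is blocked on Review — holds.
The deadline for Spec is week 3 — holds.

Valid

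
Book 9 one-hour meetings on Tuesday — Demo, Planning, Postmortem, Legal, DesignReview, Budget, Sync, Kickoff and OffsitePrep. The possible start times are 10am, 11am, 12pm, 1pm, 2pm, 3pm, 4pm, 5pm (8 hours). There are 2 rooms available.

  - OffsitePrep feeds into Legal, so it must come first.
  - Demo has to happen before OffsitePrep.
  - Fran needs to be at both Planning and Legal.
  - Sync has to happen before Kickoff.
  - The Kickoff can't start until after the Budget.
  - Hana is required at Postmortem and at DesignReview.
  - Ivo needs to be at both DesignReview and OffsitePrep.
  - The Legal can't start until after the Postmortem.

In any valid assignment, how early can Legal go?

12pm

Precedence pushes Legal to at least 12pm.
Legal at 12pm is achievable: Kickoff -> 1pm; DesignReview -> 2pm; Planning -> 1pm; Budget -> 11am; Postmortem -> 10am; OffsitePrep -> 11am; Sync -> 12pm; Demo -> 10am; Legal -> 12pm.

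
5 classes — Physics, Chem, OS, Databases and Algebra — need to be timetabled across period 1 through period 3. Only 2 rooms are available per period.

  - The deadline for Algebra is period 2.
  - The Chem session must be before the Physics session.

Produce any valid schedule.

OS=period 2, Physics=period 2, Algebra=period 1, Chem=period 1, Databases=period 3

Checking: Chem(period 1) before Physics(period 2); Algebra=period 1 in [period 1,period 2]; max 2 per period (cap 2).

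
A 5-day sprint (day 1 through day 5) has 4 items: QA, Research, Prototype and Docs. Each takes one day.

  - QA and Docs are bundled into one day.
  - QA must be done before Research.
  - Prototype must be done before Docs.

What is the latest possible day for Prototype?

day 3

Downstream work caps Prototype at day 3.
Prototype at day 3 is achievable: QA -> day 4, Docs -> day 4, Research -> day 5, Prototype -> day 3.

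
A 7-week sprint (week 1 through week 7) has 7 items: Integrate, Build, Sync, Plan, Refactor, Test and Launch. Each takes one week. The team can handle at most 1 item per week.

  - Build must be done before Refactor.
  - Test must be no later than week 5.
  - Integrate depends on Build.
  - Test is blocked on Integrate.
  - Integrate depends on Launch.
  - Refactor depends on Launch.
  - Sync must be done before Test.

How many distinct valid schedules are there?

Splitting on Integrate: it can be week 3 (4), week 4 (12). Listing each branch's schedules as (Build, Sync, Plan, Refactor, Test, Launch) by week number:
Integrate=week 3: (1,4,6,7,5,2) (1,4,7,6,5,2) (2,4,6,7,5,1) (2,4,7,6,5,1) — 4.
Integrate=week 4: (1,2,6,7,5,3) (1,2,7,6,5,3) (1,3,6,7,5,2) (1,3,7,6,5,2) (2,1,6,7,5,3) (2,1,7,6,5,3) (2,3,6,7,5,1) (2,3,7,6,5,1) (3,1,6,7,5,2) (3,1,7,6,5,2) (3,2,6,7,5,1) (3,2,7,6,5,1) — 12.
Summing: 4 + 12 = 16.

16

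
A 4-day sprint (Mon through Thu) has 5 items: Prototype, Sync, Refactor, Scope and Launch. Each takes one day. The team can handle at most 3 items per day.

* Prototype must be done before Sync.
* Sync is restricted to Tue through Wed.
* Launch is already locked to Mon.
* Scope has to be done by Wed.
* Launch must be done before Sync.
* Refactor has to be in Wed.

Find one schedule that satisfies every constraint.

Sync -> Tue; Launch -> Mon; Refactor -> Wed; Prototype -> Mon; Scope -> Mon

Checking: Launch(Mon) before Sync(Tue); Prototype(Mon) before Sync(Tue); Scope=Mon in [Mon,Wed]; Sync=Tue in [Tue,Wed]; Launch=Mon in [Mon,Mon]; Refactor=Wed in [Wed,Wed]; max 3 per day (cap 3).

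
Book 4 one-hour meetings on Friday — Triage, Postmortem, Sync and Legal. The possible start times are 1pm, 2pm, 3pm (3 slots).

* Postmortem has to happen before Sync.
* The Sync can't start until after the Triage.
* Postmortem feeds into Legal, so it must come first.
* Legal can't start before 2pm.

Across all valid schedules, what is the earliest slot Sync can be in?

2pm

Precedence pushes Sync to at least 2pm.
Sync at 2pm is achievable: Sync=2pm; Legal=2pm; Postmortem=1pm; Triage=1pm.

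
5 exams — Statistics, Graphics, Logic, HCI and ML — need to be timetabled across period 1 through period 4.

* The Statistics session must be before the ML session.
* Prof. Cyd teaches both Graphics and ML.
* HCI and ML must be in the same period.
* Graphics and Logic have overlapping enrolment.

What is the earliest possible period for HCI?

period 2

HCI must be in the same period as ML, which can't be before period 2, so HCI is at least period 2.
HCI at period 2 is achievable: Statistics -> period 1, HCI -> period 2, Graphics -> period 1, Logic -> period 2, ML -> period 2.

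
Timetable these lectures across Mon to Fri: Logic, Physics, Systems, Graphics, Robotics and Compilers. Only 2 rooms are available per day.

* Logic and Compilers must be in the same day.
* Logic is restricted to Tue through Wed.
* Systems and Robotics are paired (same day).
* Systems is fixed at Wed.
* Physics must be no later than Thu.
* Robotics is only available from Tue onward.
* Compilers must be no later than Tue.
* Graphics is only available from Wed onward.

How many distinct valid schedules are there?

4

Enumerating: Systems -> Wed, Graphics -> Thu, Robotics -> Wed, Logic -> Tue, Compilers -> Tue, Physics -> Mon | Systems in Wed; Compilers in Tue; Logic in Tue; Graphics in Thu; Physics in Thu; Robotics in Wed | Compilers in Tue, Physics in Mon, Robotics in Wed, Systems in Wed, Logic in Tue, Graphics in Fri | Systems -> Wed, Logic -> Tue, Compilers -> Tue, Robotics -> Wed, Graphics -> Fri, Physics -> Thu.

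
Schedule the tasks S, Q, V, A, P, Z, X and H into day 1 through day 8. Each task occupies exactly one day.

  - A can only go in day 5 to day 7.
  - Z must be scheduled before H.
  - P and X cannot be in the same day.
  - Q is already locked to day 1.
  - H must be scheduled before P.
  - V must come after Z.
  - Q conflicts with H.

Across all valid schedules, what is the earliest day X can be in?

day 1

X at day 1 is achievable: X in day 1; A in day 5; V in day 2; P in day 3; Z in day 1; S in day 1; H in day 2; Q in day 1.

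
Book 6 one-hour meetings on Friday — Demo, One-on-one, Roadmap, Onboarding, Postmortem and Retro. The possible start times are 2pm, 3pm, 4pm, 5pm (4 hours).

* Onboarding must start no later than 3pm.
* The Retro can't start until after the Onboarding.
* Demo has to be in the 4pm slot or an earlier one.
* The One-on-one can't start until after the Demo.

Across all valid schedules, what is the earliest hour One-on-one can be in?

Precedence pushes One-on-one to at least 3pm.
One-on-one at 3pm is achievable: Retro -> 3pm, Roadmap -> 2pm, Onboarding -> 2pm, One-on-one -> 3pm, Postmortem -> 2pm, Demo -> 2pm.

3pm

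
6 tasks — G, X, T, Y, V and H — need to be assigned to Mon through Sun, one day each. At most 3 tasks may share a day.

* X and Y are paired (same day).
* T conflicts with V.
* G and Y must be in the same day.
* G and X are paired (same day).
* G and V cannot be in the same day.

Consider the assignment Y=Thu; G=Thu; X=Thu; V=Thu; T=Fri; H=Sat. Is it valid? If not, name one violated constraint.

No — it violates: G and V cannot be in the same day

At most 3 tasks may share a day — violated.
G and Y must be in the same day — holds.
G and X are paired (same day) — holds.
X and Y are paired (same day) — holds.
G and V cannot be in the same day — violated.
T conflicts with V — holds.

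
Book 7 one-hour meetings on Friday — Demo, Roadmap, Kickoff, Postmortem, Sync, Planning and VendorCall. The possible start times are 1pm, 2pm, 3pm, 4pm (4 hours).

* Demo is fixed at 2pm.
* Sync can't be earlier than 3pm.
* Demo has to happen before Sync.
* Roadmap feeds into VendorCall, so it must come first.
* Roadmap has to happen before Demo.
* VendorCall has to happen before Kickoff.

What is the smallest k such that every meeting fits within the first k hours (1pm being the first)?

The precedence chain requires at least 3 distinct hours.
3 works (last occupied hour: 3pm): for example Roadmap=1pm; Planning=1pm; Sync=3pm; Postmortem=1pm; VendorCall=2pm; Demo=2pm; Kickoff=3pm.

3 hours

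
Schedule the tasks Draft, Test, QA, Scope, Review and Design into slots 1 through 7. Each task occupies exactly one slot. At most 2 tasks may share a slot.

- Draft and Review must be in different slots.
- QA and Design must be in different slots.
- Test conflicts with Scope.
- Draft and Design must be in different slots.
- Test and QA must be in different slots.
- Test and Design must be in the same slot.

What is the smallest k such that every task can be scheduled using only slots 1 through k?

With at most 2 per slot and 6 tasks, at least 3 slots are needed.
3 works (last occupied slot: 3): for example Design -> 2; Test -> 2; Draft -> 1; Review -> 3; Scope -> 3; QA -> 1.

3 slots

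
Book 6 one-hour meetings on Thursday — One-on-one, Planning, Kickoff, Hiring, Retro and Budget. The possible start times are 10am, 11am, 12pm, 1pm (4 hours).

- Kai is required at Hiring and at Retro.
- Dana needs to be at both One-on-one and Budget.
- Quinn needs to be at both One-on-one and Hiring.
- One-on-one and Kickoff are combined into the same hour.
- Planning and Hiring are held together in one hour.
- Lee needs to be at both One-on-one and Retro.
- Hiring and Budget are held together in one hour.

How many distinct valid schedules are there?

24

Splitting on One-on-one: it can be 10am (6), 11am (6), 12pm (6), 1pm (6). Listing each branch's schedules as (Planning, Kickoff, Hiring, Retro, Budget):
One-on-one=10am: (11am,10am,11am,12pm,11am) (11am,10am,11am,1pm,11am) (12pm,10am,12pm,11am,12pm) (12pm,10am,12pm,1pm,12pm) (1pm,10am,1pm,11am,1pm) (1pm,10am,1pm,12pm,1pm) — 6.
One-on-one=11am: (10am,11am,10am,12pm,10am) (10am,11am,10am,1pm,10am) (12pm,11am,12pm,10am,12pm) (12pm,11am,12pm,1pm,12pm) (1pm,11am,1pm,10am,1pm) (1pm,11am,1pm,12pm,1pm) — 6.
One-on-one=12pm: (10am,12pm,10am,11am,10am) (10am,12pm,10am,1pm,10am) (11am,12pm,11am,10am,11am) (11am,12pm,11am,1pm,11am) (1pm,12pm,1pm,10am,1pm) (1pm,12pm,1pm,11am,1pm) — 6.
One-on-one=1pm: (10am,1pm,10am,11am,10am) (10am,1pm,10am,12pm,10am) (11am,1pm,11am,10am,11am) (11am,1pm,11am,12pm,11am) (12pm,1pm,12pm,10am,12pm) (12pm,1pm,12pm,11am,12pm) — 6.
Summing: 6 + 6 + 6 + 6 = 24.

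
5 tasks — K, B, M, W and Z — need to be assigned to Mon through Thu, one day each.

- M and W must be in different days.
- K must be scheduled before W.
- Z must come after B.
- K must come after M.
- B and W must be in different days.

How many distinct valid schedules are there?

23

Splitting on K: it can be Tue (11), Wed (12). Listing each branch's schedules as (B, M, W, Z):
K=Tue: (Mon,Mon,Wed,Tue) (Mon,Mon,Wed,Wed) (Mon,Mon,Wed,Thu) (Mon,Mon,Thu,Tue) (Mon,Mon,Thu,Wed) (Mon,Mon,Thu,Thu) (Tue,Mon,Wed,Wed) (Tue,Mon,Wed,Thu) (Tue,Mon,Thu,Wed) (Tue,Mon,Thu,Thu) (Wed,Mon,Thu,Thu) — 11.
K=Wed: (Mon,Mon,Thu,Tue) (Mon,Mon,Thu,Wed) (Mon,Mon,Thu,Thu) (Mon,Tue,Thu,Tue) (Mon,Tue,Thu,Wed) (Mon,Tue,Thu,Thu) (Tue,Mon,Thu,Wed) (Tue,Mon,Thu,Thu) (Tue,Tue,Thu,Wed) (Tue,Tue,Thu,Thu) (Wed,Mon,Thu,Thu) (Wed,Tue,Thu,Thu) — 12.
Summing: 11 + 12 = 23.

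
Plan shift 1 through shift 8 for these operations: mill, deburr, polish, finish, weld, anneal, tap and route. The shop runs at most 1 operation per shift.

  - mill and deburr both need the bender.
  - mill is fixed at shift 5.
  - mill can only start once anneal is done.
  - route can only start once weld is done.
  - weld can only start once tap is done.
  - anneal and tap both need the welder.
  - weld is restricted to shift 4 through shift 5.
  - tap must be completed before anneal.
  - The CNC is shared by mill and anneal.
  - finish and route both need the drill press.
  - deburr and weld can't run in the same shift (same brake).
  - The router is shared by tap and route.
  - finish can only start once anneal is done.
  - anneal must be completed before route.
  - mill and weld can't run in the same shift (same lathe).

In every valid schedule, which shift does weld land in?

shift 4

weld's window is shift 4–shift 5.
mill is fixed at shift 5, and weld can't share a shift with mill.
So weld must be shift 4.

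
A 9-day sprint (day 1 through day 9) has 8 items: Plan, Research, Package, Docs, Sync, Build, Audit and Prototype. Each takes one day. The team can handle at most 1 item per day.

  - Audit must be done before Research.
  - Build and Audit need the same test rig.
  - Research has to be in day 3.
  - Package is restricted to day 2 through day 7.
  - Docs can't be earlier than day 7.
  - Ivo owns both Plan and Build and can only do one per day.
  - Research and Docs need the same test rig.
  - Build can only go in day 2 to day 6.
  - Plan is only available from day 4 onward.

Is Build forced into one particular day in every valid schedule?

No

Build can be day 2 (e.g. Audit=day 1; Sync=day 6; Build=day 2; Package=day 5; Research=day 3; Docs=day 7; Prototype=day 8; Plan=day 4) or day 4 (e.g. Plan in day 5, Package in day 2, Audit in day 1, Build in day 4, Research in day 3, Sync in day 6, Docs in day 7, Prototype in day 8).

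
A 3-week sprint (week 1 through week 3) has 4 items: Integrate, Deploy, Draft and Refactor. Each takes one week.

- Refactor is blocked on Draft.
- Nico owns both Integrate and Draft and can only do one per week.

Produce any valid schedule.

Draft -> week 1, Integrate -> week 2, Refactor -> week 2, Deploy -> week 1

Checking: Draft(week 1) before Refactor(week 2); Integrate(week 2) != Draft(week 1).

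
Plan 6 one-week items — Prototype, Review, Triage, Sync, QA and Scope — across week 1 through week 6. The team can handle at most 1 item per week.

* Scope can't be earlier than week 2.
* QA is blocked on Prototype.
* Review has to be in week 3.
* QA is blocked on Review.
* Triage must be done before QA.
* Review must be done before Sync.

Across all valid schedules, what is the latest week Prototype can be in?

week 5

Downstream work caps Prototype at week 5.
Prototype at week 5 is achievable: Triage -> week 1; Sync -> week 4; Review -> week 3; Prototype -> week 5; QA -> week 6; Scope -> week 2.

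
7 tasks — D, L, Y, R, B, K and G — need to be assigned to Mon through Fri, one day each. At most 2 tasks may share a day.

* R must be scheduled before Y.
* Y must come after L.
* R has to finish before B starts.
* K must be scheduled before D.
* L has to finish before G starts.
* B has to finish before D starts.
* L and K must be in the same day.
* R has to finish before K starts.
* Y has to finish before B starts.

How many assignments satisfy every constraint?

3

Enumerating: G=Wed; L=Tue; K=Tue; B=Thu; R=Mon; Y=Wed; D=Fri | D in Fri; Y in Wed; L in Tue; K in Tue; R in Mon; G in Thu; B in Thu | L=Tue, Y=Wed, R=Mon, K=Tue, G=Fri, B=Thu, D=Fri.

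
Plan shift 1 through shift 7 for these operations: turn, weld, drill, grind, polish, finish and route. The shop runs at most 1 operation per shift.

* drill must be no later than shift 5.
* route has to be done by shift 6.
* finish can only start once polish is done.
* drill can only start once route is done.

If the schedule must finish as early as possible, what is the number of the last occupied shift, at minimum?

7

The precedence chain requires at least 2 distinct shifts.
With at most 1 per shift and 7 operations, at least 7 shifts are needed.
7 works (last occupied shift: shift 7): for example grind -> shift 7; drill -> shift 2; polish -> shift 3; turn -> shift 5; weld -> shift 6; route -> shift 1; finish -> shift 4.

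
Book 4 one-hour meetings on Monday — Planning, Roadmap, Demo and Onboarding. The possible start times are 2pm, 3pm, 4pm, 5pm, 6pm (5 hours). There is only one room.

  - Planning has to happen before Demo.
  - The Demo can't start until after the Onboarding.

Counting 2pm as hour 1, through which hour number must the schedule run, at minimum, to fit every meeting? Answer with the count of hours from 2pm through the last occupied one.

4 hours

The precedence chain requires at least 2 distinct hours.
With at most 1 per hour and 4 meetings, at least 4 hours are needed.
4 works (last occupied hour: 5pm): for example Planning -> 2pm; Roadmap -> 5pm; Demo -> 4pm; Onboarding -> 3pm.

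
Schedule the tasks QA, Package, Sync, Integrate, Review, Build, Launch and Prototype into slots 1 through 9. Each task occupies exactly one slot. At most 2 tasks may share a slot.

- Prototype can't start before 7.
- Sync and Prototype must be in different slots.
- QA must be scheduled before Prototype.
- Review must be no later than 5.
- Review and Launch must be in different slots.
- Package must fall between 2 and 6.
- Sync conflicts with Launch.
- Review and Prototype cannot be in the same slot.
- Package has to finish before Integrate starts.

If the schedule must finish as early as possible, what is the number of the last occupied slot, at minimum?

slot 7

The precedence chain requires at least 2 distinct slots.
With at most 2 per slot and 8 tasks, at least 4 slots are needed.
Prototype can't be placed before 7, so the schedule must run through at least slot 7.
7 works (last occupied slot: 7): for example Sync in 2, Launch in 4, Integrate in 3, Prototype in 7, Build in 3, Package in 2, Review in 1, QA in 1.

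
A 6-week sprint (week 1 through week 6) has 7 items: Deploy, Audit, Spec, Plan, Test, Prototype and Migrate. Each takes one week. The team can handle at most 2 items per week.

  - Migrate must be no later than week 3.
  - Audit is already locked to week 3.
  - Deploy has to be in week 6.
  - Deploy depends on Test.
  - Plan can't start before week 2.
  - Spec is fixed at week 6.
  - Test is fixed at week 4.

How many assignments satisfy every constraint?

46

Splitting on Plan: it can be week 2 (13), week 3 (8), week 4 (11), week 5 (14). Listing each branch's schedules as (Deploy, Audit, Spec, Test, Prototype, Migrate) by week number:
Plan=week 2: (6,3,6,4,1,1) (6,3,6,4,1,2) (6,3,6,4,1,3) (6,3,6,4,2,1) (6,3,6,4,2,3) (6,3,6,4,3,1) (6,3,6,4,3,2) (6,3,6,4,4,1) (6,3,6,4,4,2) (6,3,6,4,4,3) (6,3,6,4,5,1) (6,3,6,4,5,2) (6,3,6,4,5,3) — 13.
Plan=week 3: (6,3,6,4,1,1) (6,3,6,4,1,2) (6,3,6,4,2,1) (6,3,6,4,2,2) (6,3,6,4,4,1) (6,3,6,4,4,2) (6,3,6,4,5,1) (6,3,6,4,5,2) — 8.
Plan=week 4: (6,3,6,4,1,1) (6,3,6,4,1,2) (6,3,6,4,1,3) (6,3,6,4,2,1) (6,3,6,4,2,2) (6,3,6,4,2,3) (6,3,6,4,3,1) (6,3,6,4,3,2) (6,3,6,4,5,1) (6,3,6,4,5,2) (6,3,6,4,5,3) — 11.
Plan=week 5: (6,3,6,4,1,1) (6,3,6,4,1,2) (6,3,6,4,1,3) (6,3,6,4,2,1) (6,3,6,4,2,2) (6,3,6,4,2,3) (6,3,6,4,3,1) (6,3,6,4,3,2) (6,3,6,4,4,1) (6,3,6,4,4,2) (6,3,6,4,4,3) (6,3,6,4,5,1) (6,3,6,4,5,2) (6,3,6,4,5,3) — 14.
Summing: 13 + 8 + 11 + 14 = 46.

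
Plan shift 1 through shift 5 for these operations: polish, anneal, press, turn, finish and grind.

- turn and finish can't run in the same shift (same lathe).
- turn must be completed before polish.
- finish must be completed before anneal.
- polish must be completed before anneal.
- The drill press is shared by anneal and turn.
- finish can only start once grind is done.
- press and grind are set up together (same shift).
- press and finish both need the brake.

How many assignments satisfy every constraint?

41

Splitting on polish: it can be shift 2 (10), shift 3 (16), shift 4 (15). Listing each branch's schedules as (anneal, press, turn, finish, grind) by shift number:
polish=shift 2: (3,1,1,2,1) (4,1,1,2,1) (4,1,1,3,1) (4,2,1,3,2) (5,1,1,2,1) (5,1,1,3,1) (5,1,1,4,1) (5,2,1,3,2) (5,2,1,4,2) (5,3,1,4,3) — 10.
polish=shift 3: (4,1,1,2,1) (4,1,1,3,1) (4,1,2,3,1) (4,2,1,3,2) (4,2,2,3,2) (5,1,1,2,1) (5,1,1,3,1) (5,1,1,4,1) (5,1,2,3,1) (5,1,2,4,1) (5,2,1,3,2) (5,2,1,4,2) (5,2,2,3,2) (5,2,2,4,2) (5,3,1,4,3) (5,3,2,4,3) — 16.
polish=shift 4: (5,1,1,2,1) (5,1,1,3,1) (5,1,1,4,1) (5,1,2,3,1) (5,1,2,4,1) (5,1,3,2,1) (5,1,3,4,1) (5,2,1,3,2) (5,2,1,4,2) (5,2,2,3,2) (5,2,2,4,2) (5,2,3,4,2) (5,3,1,4,3) (5,3,2,4,3) (5,3,3,4,3) — 15.
Summing: 10 + 16 + 15 = 41.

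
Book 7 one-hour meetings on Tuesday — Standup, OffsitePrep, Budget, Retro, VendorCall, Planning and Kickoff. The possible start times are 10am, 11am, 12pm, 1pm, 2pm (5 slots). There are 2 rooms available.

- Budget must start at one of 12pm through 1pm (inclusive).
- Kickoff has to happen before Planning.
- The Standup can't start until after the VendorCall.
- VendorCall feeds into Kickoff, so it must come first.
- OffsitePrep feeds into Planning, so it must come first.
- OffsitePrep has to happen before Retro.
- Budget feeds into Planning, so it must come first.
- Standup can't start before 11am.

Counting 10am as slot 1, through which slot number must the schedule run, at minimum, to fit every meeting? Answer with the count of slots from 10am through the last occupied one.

The precedence chain requires at least 3 distinct slots.
With at most 2 per slot and 7 meetings, at least 4 slots are needed.
Propagating the time windows through the other constraints, Planning can't land before 1pm — that is slot 4 counting from 10am — so the schedule must run through at least 4 slots.
4 works (last occupied slot: 1pm): for example Budget -> 12pm; OffsitePrep -> 10am; Retro -> 12pm; Planning -> 1pm; Kickoff -> 11am; Standup -> 11am; VendorCall -> 10am.

4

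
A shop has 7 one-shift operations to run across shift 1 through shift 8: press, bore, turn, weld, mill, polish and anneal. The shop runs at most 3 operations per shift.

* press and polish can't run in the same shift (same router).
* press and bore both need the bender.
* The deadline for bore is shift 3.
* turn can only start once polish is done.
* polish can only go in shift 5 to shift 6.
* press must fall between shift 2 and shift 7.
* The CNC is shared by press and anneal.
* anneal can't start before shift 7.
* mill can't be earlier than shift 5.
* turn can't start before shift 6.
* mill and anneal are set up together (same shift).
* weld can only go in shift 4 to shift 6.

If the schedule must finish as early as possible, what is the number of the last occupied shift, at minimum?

The precedence chain requires at least 2 distinct shifts.
With at most 3 per shift and 7 operations, at least 3 shifts are needed.
anneal can't be placed before shift 7, so the schedule must run through at least shift 7.
7 works (last occupied shift: shift 7): for example press in shift 2, bore in shift 1, polish in shift 5, mill in shift 7, turn in shift 6, anneal in shift 7, weld in shift 4.

shift 7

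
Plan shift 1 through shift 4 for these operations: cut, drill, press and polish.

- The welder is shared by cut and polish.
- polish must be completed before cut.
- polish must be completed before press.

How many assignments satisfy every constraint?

56

Splitting on cut: it can be shift 2 (12), shift 3 (20), shift 4 (24). Listing each branch's schedules as (drill, press, polish) by shift number:
cut=shift 2: (1,2,1) (1,3,1) (1,4,1) (2,2,1) (2,3,1) (2,4,1) (3,2,1) (3,3,1) (3,4,1) (4,2,1) (4,3,1) (4,4,1) — 12.
cut=shift 3: (1,2,1) (1,3,1) (1,3,2) (1,4,1) (1,4,2) (2,2,1) (2,3,1) (2,3,2) (2,4,1) (2,4,2) (3,2,1) (3,3,1) (3,3,2) (3,4,1) (3,4,2) (4,2,1) (4,3,1) (4,3,2) (4,4,1) (4,4,2) — 20.
cut=shift 4: (1,2,1) (1,3,1) (1,3,2) (1,4,1) (1,4,2) (1,4,3) (2,2,1) (2,3,1) (2,3,2) (2,4,1) (2,4,2) (2,4,3) (3,2,1) (3,3,1) (3,3,2) (3,4,1) (3,4,2) (3,4,3) (4,2,1) (4,3,1) (4,3,2) (4,4,1) (4,4,2) (4,4,3) — 24.
Summing: 12 + 20 + 24 = 56.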